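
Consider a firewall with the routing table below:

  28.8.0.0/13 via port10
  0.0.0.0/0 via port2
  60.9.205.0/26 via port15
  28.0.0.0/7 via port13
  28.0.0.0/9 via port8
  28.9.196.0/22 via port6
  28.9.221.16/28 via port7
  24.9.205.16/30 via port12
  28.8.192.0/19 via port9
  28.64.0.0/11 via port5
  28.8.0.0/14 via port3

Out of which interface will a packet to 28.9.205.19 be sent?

Routes whose prefix contains 28.9.205.19:
  0.0.0.0/0 (default, matches everything) -> port2
  28.0.0.0/7 (28.0.0.0 - 29.255.255.255) -> port13
  28.0.0.0/9 (28.0.0.0 - 28.127.255.255) -> port8
  28.8.0.0/13 (28.8.0.0 - 28.15.255.255) -> port10
  28.8.0.0/14 (28.8.0.0 - 28.11.255.255) -> port3
More-specific entries that do NOT match:
  24.9.205.16/30 (24.9.205.16 - 24.9.205.19) does not contain 28.9.205.19
  28.9.221.16/28 (28.9.221.16 - 28.9.221.31) does not contain 28.9.205.19
  60.9.205.0/26 (60.9.205.0 - 60.9.205.63) does not contain 28.9.205.19
  28.9.196.0/22 (28.9.196.0 - 28.9.199.255) does not contain 28.9.205.19
  28.8.192.0/19 (28.8.192.0 - 28.8.223.255) does not contain 28.9.205.19
Longest matching prefix is /14 -> interface port3.

port3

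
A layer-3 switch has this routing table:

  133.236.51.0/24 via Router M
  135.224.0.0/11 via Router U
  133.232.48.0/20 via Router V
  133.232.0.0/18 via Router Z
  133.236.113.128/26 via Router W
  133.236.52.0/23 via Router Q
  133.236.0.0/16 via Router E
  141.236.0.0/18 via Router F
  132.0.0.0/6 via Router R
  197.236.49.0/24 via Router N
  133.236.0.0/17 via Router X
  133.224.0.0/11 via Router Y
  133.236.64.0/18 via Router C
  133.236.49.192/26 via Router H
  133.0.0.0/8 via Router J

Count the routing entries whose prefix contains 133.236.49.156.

5

Prefixes containing 133.236.49.156:
  132.0.0.0/6 (132.0.0.0 - 135.255.255.255)
  133.0.0.0/8 (133.0.0.0 - 133.255.255.255)
  133.224.0.0/11 (133.224.0.0 - 133.255.255.255)
  133.236.0.0/16 (133.236.0.0 - 133.236.255.255)
  133.236.0.0/17 (133.236.0.0 - 133.236.127.255)
Total matching entries: 5.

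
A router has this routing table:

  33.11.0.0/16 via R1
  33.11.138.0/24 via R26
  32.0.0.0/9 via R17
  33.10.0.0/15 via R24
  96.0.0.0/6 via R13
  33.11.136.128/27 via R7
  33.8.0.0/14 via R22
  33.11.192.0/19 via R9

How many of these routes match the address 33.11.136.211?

3

Prefixes containing 33.11.136.211:
  33.8.0.0/14 (33.8.0.0 - 33.11.255.255)
  33.10.0.0/15 (33.10.0.0 - 33.11.255.255)
  33.11.0.0/16 (33.11.0.0 - 33.11.255.255)
Total matching entries: 3.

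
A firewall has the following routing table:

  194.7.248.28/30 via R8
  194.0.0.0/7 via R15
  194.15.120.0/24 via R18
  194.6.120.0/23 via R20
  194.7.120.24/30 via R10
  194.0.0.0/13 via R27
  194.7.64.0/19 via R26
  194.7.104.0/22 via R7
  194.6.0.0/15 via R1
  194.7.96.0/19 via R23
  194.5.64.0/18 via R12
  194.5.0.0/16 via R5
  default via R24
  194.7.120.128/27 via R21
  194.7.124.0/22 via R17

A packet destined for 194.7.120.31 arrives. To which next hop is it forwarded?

Routes whose prefix contains 194.7.120.31:
  0.0.0.0/0 (default, matches everything) -> R24
  194.0.0.0/7 (194.0.0.0 - 195.255.255.255) -> R15
  194.0.0.0/13 (194.0.0.0 - 194.7.255.255) -> R27
  194.6.0.0/15 (194.6.0.0 - 194.7.255.255) -> R1
  194.7.96.0/19 (194.7.96.0 - 194.7.127.255) -> R23
More-specific entries that do NOT match:
  194.7.248.28/30 (194.7.248.28 - 194.7.248.31) does not contain 194.7.120.31
  194.7.120.24/30 (194.7.120.24 - 194.7.120.27) does not contain 194.7.120.31
  194.7.120.128/27 (194.7.120.128 - 194.7.120.159) does not contain 194.7.120.31
  194.15.120.0/24 (194.15.120.0 - 194.15.120.255) does not contain 194.7.120.31
  194.6.120.0/23 (194.6.120.0 - 194.6.121.255) does not contain 194.7.120.31
  194.7.104.0/22 (194.7.104.0 - 194.7.107.255) does not contain 194.7.120.31
  194.7.124.0/22 (194.7.124.0 - 194.7.127.255) does not contain 194.7.120.31
Longest matching prefix is /19 -> next hop R23.

R23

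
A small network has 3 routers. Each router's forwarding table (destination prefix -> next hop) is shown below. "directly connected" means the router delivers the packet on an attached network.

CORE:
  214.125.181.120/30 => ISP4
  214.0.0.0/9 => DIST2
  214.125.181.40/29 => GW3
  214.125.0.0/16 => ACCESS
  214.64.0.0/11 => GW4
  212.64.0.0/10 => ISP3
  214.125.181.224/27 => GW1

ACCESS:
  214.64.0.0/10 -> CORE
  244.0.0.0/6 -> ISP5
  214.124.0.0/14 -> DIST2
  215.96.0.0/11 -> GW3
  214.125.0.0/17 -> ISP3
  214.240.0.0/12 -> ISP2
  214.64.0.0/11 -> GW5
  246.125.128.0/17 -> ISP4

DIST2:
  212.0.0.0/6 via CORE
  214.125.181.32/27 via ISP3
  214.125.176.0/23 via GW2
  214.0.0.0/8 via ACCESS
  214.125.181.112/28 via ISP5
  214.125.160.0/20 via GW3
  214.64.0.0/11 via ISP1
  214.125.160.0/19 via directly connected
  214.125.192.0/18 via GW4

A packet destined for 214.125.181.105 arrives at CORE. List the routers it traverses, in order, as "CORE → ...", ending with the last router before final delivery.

CORE → ACCESS → DIST2

At CORE: longest match for 214.125.181.105 is 214.125.0.0/16 -> ACCESS
At ACCESS: longest match for 214.125.181.105 is 214.124.0.0/14 -> DIST2
At DIST2: longest match for 214.125.181.105 is 214.125.160.0/19 -> directly connected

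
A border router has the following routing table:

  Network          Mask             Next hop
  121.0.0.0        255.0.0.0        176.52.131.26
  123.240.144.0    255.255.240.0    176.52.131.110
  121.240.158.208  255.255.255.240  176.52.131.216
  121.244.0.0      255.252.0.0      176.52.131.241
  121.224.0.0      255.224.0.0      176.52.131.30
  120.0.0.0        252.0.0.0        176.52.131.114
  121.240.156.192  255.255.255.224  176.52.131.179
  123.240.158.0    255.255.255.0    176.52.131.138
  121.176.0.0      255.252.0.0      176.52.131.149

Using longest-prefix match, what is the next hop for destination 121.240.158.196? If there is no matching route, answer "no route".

176.52.131.30

Routes whose prefix contains 121.240.158.196:
  120.0.0.0/6 (120.0.0.0 - 123.255.255.255) -> 176.52.131.114
  121.0.0.0/8 (121.0.0.0 - 121.255.255.255) -> 176.52.131.26
  121.224.0.0/11 (121.224.0.0 - 121.255.255.255) -> 176.52.131.30
More-specific entries that do NOT match:
  121.240.158.208/28 (121.240.158.208 - 121.240.158.223) does not contain 121.240.158.196
  121.240.156.192/27 (121.240.156.192 - 121.240.156.223) does not contain 121.240.158.196
  123.240.158.0/24 (123.240.158.0 - 123.240.158.255) does not contain 121.240.158.196
  123.240.144.0/20 (123.240.144.0 - 123.240.159.255) does not contain 121.240.158.196
  121.244.0.0/14 (121.244.0.0 - 121.247.255.255) does not contain 121.240.158.196
  121.176.0.0/14 (121.176.0.0 - 121.179.255.255) does not contain 121.240.158.196
Longest matching prefix is /11 -> next hop 176.52.131.30.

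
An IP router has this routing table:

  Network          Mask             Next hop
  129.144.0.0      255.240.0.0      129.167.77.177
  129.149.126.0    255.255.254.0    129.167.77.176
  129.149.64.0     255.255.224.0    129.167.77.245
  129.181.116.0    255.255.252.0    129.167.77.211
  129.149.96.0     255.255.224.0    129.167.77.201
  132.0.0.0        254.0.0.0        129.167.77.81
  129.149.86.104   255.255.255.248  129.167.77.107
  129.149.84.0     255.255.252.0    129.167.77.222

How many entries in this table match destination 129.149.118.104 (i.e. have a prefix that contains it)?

2

Prefixes containing 129.149.118.104:
  129.144.0.0/12 (129.144.0.0 - 129.159.255.255)
  129.149.96.0/19 (129.149.96.0 - 129.149.127.255)
Total matching entries: 2.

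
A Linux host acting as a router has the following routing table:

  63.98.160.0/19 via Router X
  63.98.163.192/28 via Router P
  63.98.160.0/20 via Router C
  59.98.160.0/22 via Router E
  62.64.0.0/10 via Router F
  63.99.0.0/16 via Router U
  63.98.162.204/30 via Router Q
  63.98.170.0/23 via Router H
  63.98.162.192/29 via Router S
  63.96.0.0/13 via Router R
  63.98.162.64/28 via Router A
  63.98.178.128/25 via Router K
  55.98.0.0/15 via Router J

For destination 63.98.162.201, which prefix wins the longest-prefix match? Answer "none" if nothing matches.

63.98.160.0/20

Entries matching 63.98.162.201:
  63.96.0.0/13 (63.96.0.0 - 63.103.255.255)
  63.98.160.0/19 (63.98.160.0 - 63.98.191.255)
  63.98.160.0/20 (63.98.160.0 - 63.98.175.255)
Most specific is 63.98.160.0/20.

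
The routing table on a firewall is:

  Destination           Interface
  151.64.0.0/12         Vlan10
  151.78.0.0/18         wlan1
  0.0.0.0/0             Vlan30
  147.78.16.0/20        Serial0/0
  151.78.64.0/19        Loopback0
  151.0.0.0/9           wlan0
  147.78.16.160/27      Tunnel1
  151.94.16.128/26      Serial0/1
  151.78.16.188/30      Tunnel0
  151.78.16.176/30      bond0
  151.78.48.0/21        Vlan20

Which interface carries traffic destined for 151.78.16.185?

wlan1

Routes whose prefix contains 151.78.16.185:
  0.0.0.0/0 (default, matches everything) -> Vlan30
  151.0.0.0/9 (151.0.0.0 - 151.127.255.255) -> wlan0
  151.64.0.0/12 (151.64.0.0 - 151.79.255.255) -> Vlan10
  151.78.0.0/18 (151.78.0.0 - 151.78.63.255) -> wlan1
More-specific entries that do NOT match:
  151.78.16.188/30 (151.78.16.188 - 151.78.16.191) does not contain 151.78.16.185
  151.78.16.176/30 (151.78.16.176 - 151.78.16.179) does not contain 151.78.16.185
  147.78.16.160/27 (147.78.16.160 - 147.78.16.191) does not contain 151.78.16.185
  151.94.16.128/26 (151.94.16.128 - 151.94.16.191) does not contain 151.78.16.185
  151.78.48.0/21 (151.78.48.0 - 151.78.55.255) does not contain 151.78.16.185
  147.78.16.0/20 (147.78.16.0 - 147.78.31.255) does not contain 151.78.16.185
  151.78.64.0/19 (151.78.64.0 - 151.78.95.255) does not contain 151.78.16.185
Longest matching prefix is /18 -> interface wlan1.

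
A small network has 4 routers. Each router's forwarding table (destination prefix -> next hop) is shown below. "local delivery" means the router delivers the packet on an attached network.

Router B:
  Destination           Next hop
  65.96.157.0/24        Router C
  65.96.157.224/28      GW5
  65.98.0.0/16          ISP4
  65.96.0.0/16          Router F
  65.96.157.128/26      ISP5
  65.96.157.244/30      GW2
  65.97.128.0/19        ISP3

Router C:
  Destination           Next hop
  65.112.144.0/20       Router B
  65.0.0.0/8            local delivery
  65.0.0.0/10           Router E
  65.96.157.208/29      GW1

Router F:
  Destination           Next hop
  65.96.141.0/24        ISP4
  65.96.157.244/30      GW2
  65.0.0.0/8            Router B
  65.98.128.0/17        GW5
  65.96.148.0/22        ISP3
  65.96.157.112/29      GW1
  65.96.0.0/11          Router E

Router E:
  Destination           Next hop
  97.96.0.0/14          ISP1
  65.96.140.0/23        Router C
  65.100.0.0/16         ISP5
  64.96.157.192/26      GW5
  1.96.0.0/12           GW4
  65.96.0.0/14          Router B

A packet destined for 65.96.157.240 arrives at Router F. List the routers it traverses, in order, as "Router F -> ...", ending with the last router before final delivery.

At Router F: longest match for 65.96.157.240 is 65.96.0.0/11 -> Router E
At Router E: longest match for 65.96.157.240 is 65.96.0.0/14 -> Router B
At Router B: longest match for 65.96.157.240 is 65.96.157.0/24 -> Router C
At Router C: longest match for 65.96.157.240 is 65.0.0.0/8 -> local delivery

Router F -> Router E -> Router B -> Router C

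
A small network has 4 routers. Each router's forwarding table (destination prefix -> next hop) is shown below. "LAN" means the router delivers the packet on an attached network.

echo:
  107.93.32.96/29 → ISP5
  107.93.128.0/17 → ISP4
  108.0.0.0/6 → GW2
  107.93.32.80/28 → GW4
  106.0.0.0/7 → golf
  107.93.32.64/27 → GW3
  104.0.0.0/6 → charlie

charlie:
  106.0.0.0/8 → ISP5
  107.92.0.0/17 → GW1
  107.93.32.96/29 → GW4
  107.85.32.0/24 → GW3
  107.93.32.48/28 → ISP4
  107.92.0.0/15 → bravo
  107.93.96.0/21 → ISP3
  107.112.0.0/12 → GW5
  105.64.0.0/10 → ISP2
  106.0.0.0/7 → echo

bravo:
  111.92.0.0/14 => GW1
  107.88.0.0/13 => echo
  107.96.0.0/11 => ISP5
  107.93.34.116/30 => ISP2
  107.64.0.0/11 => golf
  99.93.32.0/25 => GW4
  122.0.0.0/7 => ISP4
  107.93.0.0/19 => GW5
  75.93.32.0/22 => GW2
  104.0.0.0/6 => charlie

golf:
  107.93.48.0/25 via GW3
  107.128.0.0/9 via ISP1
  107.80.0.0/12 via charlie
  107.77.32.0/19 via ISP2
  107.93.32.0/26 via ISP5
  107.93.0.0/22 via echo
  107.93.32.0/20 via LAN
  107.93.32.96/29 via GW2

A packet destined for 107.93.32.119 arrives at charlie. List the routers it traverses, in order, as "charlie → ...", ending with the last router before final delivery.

charlie → bravo → echo → golf

At charlie: longest match for 107.93.32.119 is 107.92.0.0/15 -> bravo
At bravo: longest match for 107.93.32.119 is 107.88.0.0/13 -> echo
At echo: longest match for 107.93.32.119 is 106.0.0.0/7 -> golf
At golf: longest match for 107.93.32.119 is 107.93.32.0/20 -> LAN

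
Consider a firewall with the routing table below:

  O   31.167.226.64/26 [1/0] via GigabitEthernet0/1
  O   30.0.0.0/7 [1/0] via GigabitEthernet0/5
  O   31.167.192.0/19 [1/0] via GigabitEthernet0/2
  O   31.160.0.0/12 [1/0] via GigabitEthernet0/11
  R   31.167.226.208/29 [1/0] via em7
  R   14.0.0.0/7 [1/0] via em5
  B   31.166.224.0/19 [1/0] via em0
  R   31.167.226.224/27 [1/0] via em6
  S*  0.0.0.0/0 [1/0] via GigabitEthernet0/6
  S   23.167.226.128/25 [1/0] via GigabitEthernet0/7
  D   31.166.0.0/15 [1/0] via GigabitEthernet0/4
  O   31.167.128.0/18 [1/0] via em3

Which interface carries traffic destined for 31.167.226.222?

Routes whose prefix contains 31.167.226.222:
  0.0.0.0/0 (default, matches everything) -> GigabitEthernet0/6
  30.0.0.0/7 (30.0.0.0 - 31.255.255.255) -> GigabitEthernet0/5
  31.160.0.0/12 (31.160.0.0 - 31.175.255.255) -> GigabitEthernet0/11
  31.166.0.0/15 (31.166.0.0 - 31.167.255.255) -> GigabitEthernet0/4
More-specific entries that do NOT match:
  31.167.226.208/29 (31.167.226.208 - 31.167.226.215) does not contain 31.167.226.222
  31.167.226.224/27 (31.167.226.224 - 31.167.226.255) does not contain 31.167.226.222
  31.167.226.64/26 (31.167.226.64 - 31.167.226.127) does not contain 31.167.226.222
  23.167.226.128/25 (23.167.226.128 - 23.167.226.255) does not contain 31.167.226.222
  31.167.192.0/19 (31.167.192.0 - 31.167.223.255) does not contain 31.167.226.222
  31.166.224.0/19 (31.166.224.0 - 31.166.255.255) does not contain 31.167.226.222
  31.167.128.0/18 (31.167.128.0 - 31.167.191.255) does not contain 31.167.226.222
Longest matching prefix is /15 -> interface GigabitEthernet0/4.

GigabitEthernet0/4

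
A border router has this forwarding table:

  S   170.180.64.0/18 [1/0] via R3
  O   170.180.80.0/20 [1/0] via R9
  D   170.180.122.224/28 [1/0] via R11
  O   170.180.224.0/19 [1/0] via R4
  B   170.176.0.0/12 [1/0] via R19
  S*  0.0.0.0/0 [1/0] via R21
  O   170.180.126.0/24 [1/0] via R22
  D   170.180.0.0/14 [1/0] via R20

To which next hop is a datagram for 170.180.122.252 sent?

Routes whose prefix contains 170.180.122.252:
  0.0.0.0/0 (default, matches everything) -> R21
  170.176.0.0/12 (170.176.0.0 - 170.191.255.255) -> R19
  170.180.0.0/14 (170.180.0.0 - 170.183.255.255) -> R20
  170.180.64.0/18 (170.180.64.0 - 170.180.127.255) -> R3
More-specific entries that do NOT match:
  170.180.122.224/28 (170.180.122.224 - 170.180.122.239) does not contain 170.180.122.252
  170.180.126.0/24 (170.180.126.0 - 170.180.126.255) does not contain 170.180.122.252
  170.180.80.0/20 (170.180.80.0 - 170.180.95.255) does not contain 170.180.122.252
  170.180.224.0/19 (170.180.224.0 - 170.180.255.255) does not contain 170.180.122.252
Longest matching prefix is /18 -> next hop R3.

R3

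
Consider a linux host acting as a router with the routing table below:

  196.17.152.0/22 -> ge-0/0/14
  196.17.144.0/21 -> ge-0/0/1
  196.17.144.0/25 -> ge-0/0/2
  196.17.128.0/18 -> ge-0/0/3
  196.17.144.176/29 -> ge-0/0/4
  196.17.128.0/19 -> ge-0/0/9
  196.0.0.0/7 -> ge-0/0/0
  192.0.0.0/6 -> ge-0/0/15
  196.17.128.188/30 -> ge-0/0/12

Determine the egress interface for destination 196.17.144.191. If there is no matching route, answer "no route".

Routes whose prefix contains 196.17.144.191:
  196.0.0.0/7 (196.0.0.0 - 197.255.255.255) -> ge-0/0/0
  196.17.128.0/18 (196.17.128.0 - 196.17.191.255) -> ge-0/0/3
  196.17.128.0/19 (196.17.128.0 - 196.17.159.255) -> ge-0/0/9
  196.17.144.0/21 (196.17.144.0 - 196.17.151.255) -> ge-0/0/1
More-specific entries that do NOT match:
  196.17.128.188/30 (196.17.128.188 - 196.17.128.191) does not contain 196.17.144.191
  196.17.144.176/29 (196.17.144.176 - 196.17.144.183) does not contain 196.17.144.191
  196.17.144.0/25 (196.17.144.0 - 196.17.144.127) does not contain 196.17.144.191
  196.17.152.0/22 (196.17.152.0 - 196.17.155.255) does not contain 196.17.144.191
Longest matching prefix is /21 -> interface ge-0/0/1.

ge-0/0/1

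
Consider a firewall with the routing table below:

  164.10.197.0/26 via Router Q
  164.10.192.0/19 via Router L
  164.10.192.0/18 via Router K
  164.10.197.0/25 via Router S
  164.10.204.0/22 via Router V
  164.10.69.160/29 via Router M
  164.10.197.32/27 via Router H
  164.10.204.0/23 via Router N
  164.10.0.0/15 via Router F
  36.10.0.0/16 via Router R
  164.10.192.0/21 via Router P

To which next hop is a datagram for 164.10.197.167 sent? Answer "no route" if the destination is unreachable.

Router P

Routes whose prefix contains 164.10.197.167:
  164.10.0.0/15 (164.10.0.0 - 164.11.255.255) -> Router F
  164.10.192.0/18 (164.10.192.0 - 164.10.255.255) -> Router K
  164.10.192.0/19 (164.10.192.0 - 164.10.223.255) -> Router L
  164.10.192.0/21 (164.10.192.0 - 164.10.199.255) -> Router P
More-specific entries that do NOT match:
  164.10.69.160/29 (164.10.69.160 - 164.10.69.167) does not contain 164.10.197.167
  164.10.197.32/27 (164.10.197.32 - 164.10.197.63) does not contain 164.10.197.167
  164.10.197.0/26 (164.10.197.0 - 164.10.197.63) does not contain 164.10.197.167
  164.10.197.0/25 (164.10.197.0 - 164.10.197.127) does not contain 164.10.197.167
  164.10.204.0/23 (164.10.204.0 - 164.10.205.255) does not contain 164.10.197.167
  164.10.204.0/22 (164.10.204.0 - 164.10.207.255) does not contain 164.10.197.167
Longest matching prefix is /21 -> next hop Router P.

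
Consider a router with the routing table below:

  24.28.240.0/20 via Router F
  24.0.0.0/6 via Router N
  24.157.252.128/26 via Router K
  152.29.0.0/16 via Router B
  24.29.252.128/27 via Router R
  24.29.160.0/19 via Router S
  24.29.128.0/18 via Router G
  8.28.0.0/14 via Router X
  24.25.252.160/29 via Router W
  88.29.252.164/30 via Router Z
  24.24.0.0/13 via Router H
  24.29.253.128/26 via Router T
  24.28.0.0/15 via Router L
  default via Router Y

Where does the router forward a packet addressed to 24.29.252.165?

Router L

Routes whose prefix contains 24.29.252.165:
  0.0.0.0/0 (default, matches everything) -> Router Y
  24.0.0.0/6 (24.0.0.0 - 27.255.255.255) -> Router N
  24.24.0.0/13 (24.24.0.0 - 24.31.255.255) -> Router H
  24.28.0.0/15 (24.28.0.0 - 24.29.255.255) -> Router L
More-specific entries that do NOT match:
  88.29.252.164/30 (88.29.252.164 - 88.29.252.167) does not contain 24.29.252.165
  24.25.252.160/29 (24.25.252.160 - 24.25.252.167) does not contain 24.29.252.165
  24.29.252.128/27 (24.29.252.128 - 24.29.252.159) does not contain 24.29.252.165
  24.157.252.128/26 (24.157.252.128 - 24.157.252.191) does not contain 24.29.252.165
  24.29.253.128/26 (24.29.253.128 - 24.29.253.191) does not contain 24.29.252.165
  24.28.240.0/20 (24.28.240.0 - 24.28.255.255) does not contain 24.29.252.165
  24.29.160.0/19 (24.29.160.0 - 24.29.191.255) does not contain 24.29.252.165
  24.29.128.0/18 (24.29.128.0 - 24.29.191.255) does not contain 24.29.252.165
  152.29.0.0/16 (152.29.0.0 - 152.29.255.255) does not contain 24.29.252.165
Longest matching prefix is /15 -> next hop Router L.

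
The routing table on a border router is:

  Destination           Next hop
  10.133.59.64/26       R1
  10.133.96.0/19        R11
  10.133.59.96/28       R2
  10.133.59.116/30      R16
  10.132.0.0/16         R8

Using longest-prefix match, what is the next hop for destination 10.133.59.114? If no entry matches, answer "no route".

R1

Routes whose prefix contains 10.133.59.114:
  10.133.59.64/26 (10.133.59.64 - 10.133.59.127) -> R1
More-specific entries that do NOT match:
  10.133.59.116/30 (10.133.59.116 - 10.133.59.119) does not contain 10.133.59.114
  10.133.59.96/28 (10.133.59.96 - 10.133.59.111) does not contain 10.133.59.114
Longest matching prefix is /26 -> next hop R1.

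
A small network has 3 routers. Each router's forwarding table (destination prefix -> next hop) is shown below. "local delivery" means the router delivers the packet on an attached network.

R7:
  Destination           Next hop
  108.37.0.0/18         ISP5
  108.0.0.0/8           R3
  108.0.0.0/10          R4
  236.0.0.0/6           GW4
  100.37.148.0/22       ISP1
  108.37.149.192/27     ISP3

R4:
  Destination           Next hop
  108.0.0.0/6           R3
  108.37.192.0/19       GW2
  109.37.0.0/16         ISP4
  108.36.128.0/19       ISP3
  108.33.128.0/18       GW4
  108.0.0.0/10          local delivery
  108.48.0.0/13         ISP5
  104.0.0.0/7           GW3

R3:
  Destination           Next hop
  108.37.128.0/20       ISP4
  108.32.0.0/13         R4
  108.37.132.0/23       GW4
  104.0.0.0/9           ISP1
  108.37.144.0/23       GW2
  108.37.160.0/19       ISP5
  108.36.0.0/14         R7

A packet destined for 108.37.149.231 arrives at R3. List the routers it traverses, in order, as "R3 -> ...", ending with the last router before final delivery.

At R3: longest match for 108.37.149.231 is 108.36.0.0/14 -> R7
At R7: longest match for 108.37.149.231 is 108.0.0.0/10 -> R4
At R4: longest match for 108.37.149.231 is 108.0.0.0/10 -> local delivery

R3 -> R7 -> R4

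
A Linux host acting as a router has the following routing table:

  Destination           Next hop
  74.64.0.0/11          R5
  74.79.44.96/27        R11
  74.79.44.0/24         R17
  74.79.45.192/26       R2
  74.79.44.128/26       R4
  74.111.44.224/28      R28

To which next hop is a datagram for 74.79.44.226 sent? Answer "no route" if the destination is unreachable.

R17

Routes whose prefix contains 74.79.44.226:
  74.64.0.0/11 (74.64.0.0 - 74.95.255.255) -> R5
  74.79.44.0/24 (74.79.44.0 - 74.79.44.255) -> R17
More-specific entries that do NOT match:
  74.111.44.224/28 (74.111.44.224 - 74.111.44.239) does not contain 74.79.44.226
  74.79.44.96/27 (74.79.44.96 - 74.79.44.127) does not contain 74.79.44.226
  74.79.45.192/26 (74.79.45.192 - 74.79.45.255) does not contain 74.79.44.226
  74.79.44.128/26 (74.79.44.128 - 74.79.44.191) does not contain 74.79.44.226
Longest matching prefix is /24 -> next hop R17.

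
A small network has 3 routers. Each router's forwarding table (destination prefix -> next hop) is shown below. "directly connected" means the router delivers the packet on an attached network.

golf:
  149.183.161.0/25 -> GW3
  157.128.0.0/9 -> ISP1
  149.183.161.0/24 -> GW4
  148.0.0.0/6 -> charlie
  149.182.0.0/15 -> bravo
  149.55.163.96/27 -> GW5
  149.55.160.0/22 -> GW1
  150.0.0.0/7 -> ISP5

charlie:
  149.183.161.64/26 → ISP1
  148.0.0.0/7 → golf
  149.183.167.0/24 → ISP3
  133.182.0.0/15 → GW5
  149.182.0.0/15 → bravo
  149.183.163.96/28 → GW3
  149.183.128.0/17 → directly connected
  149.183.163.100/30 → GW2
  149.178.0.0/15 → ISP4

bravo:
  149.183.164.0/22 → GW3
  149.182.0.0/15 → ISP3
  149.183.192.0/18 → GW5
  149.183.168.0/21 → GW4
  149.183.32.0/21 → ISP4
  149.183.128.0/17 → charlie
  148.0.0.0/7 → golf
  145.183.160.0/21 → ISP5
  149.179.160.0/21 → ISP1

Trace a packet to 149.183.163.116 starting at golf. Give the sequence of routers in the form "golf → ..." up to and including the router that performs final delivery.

golf → bravo → charlie

At golf: longest match for 149.183.163.116 is 149.182.0.0/15 -> bravo
At bravo: longest match for 149.183.163.116 is 149.183.128.0/17 -> charlie
At charlie: longest match for 149.183.163.116 is 149.183.128.0/17 -> directly connected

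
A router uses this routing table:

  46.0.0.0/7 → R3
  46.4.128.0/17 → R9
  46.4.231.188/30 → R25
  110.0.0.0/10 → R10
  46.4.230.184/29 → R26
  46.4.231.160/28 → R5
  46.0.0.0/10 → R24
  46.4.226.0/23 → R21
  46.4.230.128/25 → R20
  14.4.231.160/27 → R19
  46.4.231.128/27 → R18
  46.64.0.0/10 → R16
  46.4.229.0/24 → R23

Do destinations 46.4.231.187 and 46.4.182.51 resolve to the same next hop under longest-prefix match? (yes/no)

46.4.231.187: longest match 46.4.128.0/17 -> R9
46.4.182.51: longest match 46.4.128.0/17 -> R9

yes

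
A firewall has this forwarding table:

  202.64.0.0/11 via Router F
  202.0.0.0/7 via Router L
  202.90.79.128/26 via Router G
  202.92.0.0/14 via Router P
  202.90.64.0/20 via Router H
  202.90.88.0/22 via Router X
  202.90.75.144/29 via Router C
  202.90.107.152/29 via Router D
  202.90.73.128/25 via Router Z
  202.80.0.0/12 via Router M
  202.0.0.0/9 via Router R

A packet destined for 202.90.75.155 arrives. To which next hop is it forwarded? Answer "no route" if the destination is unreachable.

Router H

Routes whose prefix contains 202.90.75.155:
  202.0.0.0/7 (202.0.0.0 - 203.255.255.255) -> Router L
  202.0.0.0/9 (202.0.0.0 - 202.127.255.255) -> Router R
  202.64.0.0/11 (202.64.0.0 - 202.95.255.255) -> Router F
  202.80.0.0/12 (202.80.0.0 - 202.95.255.255) -> Router M
  202.90.64.0/20 (202.90.64.0 - 202.90.79.255) -> Router H
More-specific entries that do NOT match:
  202.90.75.144/29 (202.90.75.144 - 202.90.75.151) does not contain 202.90.75.155
  202.90.107.152/29 (202.90.107.152 - 202.90.107.159) does not contain 202.90.75.155
  202.90.79.128/26 (202.90.79.128 - 202.90.79.191) does not contain 202.90.75.155
  202.90.73.128/25 (202.90.73.128 - 202.90.73.255) does not contain 202.90.75.155
  202.90.88.0/22 (202.90.88.0 - 202.90.91.255) does not contain 202.90.75.155
Longest matching prefix is /20 -> next hop Router H.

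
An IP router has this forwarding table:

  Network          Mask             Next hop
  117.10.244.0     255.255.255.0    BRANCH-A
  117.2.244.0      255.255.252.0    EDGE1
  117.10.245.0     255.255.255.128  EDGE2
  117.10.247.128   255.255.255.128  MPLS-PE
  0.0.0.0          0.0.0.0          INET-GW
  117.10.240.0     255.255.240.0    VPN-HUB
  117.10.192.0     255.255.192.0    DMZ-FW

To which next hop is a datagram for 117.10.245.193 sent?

VPN-HUB

Routes whose prefix contains 117.10.245.193:
  0.0.0.0/0 (default, matches everything) -> INET-GW
  117.10.192.0/18 (117.10.192.0 - 117.10.255.255) -> DMZ-FW
  117.10.240.0/20 (117.10.240.0 - 117.10.255.255) -> VPN-HUB
More-specific entries that do NOT match:
  117.10.245.0/25 (117.10.245.0 - 117.10.245.127) does not contain 117.10.245.193
  117.10.247.128/25 (117.10.247.128 - 117.10.247.255) does not contain 117.10.245.193
  117.10.244.0/24 (117.10.244.0 - 117.10.244.255) does not contain 117.10.245.193
  117.2.244.0/22 (117.2.244.0 - 117.2.247.255) does not contain 117.10.245.193
Longest matching prefix is /20 -> next hop VPN-HUB.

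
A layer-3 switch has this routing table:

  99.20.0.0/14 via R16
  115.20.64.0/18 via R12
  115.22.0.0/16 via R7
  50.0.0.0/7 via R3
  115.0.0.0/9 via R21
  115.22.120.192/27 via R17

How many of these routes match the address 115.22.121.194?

Prefixes containing 115.22.121.194:
  115.0.0.0/9 (115.0.0.0 - 115.127.255.255)
  115.22.0.0/16 (115.22.0.0 - 115.22.255.255)
Total matching entries: 2.

2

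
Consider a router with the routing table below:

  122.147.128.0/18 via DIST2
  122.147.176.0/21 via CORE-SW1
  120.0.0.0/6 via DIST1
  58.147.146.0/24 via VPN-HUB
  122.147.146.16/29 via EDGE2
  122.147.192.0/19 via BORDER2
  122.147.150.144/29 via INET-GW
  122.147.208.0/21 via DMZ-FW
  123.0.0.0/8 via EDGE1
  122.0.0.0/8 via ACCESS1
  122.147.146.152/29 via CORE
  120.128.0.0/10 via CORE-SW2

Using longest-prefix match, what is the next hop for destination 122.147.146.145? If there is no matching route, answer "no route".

Routes whose prefix contains 122.147.146.145:
  120.0.0.0/6 (120.0.0.0 - 123.255.255.255) -> DIST1
  122.0.0.0/8 (122.0.0.0 - 122.255.255.255) -> ACCESS1
  122.147.128.0/18 (122.147.128.0 - 122.147.191.255) -> DIST2
More-specific entries that do NOT match:
  122.147.146.16/29 (122.147.146.16 - 122.147.146.23) does not contain 122.147.146.145
  122.147.150.144/29 (122.147.150.144 - 122.147.150.151) does not contain 122.147.146.145
  122.147.146.152/29 (122.147.146.152 - 122.147.146.159) does not contain 122.147.146.145
  58.147.146.0/24 (58.147.146.0 - 58.147.146.255) does not contain 122.147.146.145
  122.147.176.0/21 (122.147.176.0 - 122.147.183.255) does not contain 122.147.146.145
  122.147.208.0/21 (122.147.208.0 - 122.147.215.255) does not contain 122.147.146.145
  122.147.192.0/19 (122.147.192.0 - 122.147.223.255) does not contain 122.147.146.145
Longest matching prefix is /18 -> next hop DIST2.

DIST2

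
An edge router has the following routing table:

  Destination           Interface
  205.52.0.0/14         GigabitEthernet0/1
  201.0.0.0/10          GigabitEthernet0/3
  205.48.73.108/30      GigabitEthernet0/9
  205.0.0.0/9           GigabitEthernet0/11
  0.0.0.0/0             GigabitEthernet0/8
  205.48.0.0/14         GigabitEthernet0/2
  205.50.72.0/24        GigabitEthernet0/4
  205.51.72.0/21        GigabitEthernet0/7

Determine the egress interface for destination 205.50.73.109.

Routes whose prefix contains 205.50.73.109:
  0.0.0.0/0 (default, matches everything) -> GigabitEthernet0/8
  205.0.0.0/9 (205.0.0.0 - 205.127.255.255) -> GigabitEthernet0/11
  205.48.0.0/14 (205.48.0.0 - 205.51.255.255) -> GigabitEthernet0/2
More-specific entries that do NOT match:
  205.48.73.108/30 (205.48.73.108 - 205.48.73.111) does not contain 205.50.73.109
  205.50.72.0/24 (205.50.72.0 - 205.50.72.255) does not contain 205.50.73.109
  205.51.72.0/21 (205.51.72.0 - 205.51.79.255) does not contain 205.50.73.109
Longest matching prefix is /14 -> interface GigabitEthernet0/2.

GigabitEthernet0/2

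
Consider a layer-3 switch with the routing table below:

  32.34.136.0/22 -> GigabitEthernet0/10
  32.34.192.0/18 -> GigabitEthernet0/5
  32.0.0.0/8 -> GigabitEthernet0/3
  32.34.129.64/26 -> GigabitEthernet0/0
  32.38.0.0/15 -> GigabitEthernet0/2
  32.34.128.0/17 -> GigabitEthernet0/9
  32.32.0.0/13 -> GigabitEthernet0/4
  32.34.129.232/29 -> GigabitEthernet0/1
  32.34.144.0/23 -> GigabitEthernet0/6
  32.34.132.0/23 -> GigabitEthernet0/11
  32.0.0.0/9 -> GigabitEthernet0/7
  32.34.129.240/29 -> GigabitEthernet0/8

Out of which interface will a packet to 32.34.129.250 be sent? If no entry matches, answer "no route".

GigabitEthernet0/9

Routes whose prefix contains 32.34.129.250:
  32.0.0.0/8 (32.0.0.0 - 32.255.255.255) -> GigabitEthernet0/3
  32.0.0.0/9 (32.0.0.0 - 32.127.255.255) -> GigabitEthernet0/7
  32.32.0.0/13 (32.32.0.0 - 32.39.255.255) -> GigabitEthernet0/4
  32.34.128.0/17 (32.34.128.0 - 32.34.255.255) -> GigabitEthernet0/9
More-specific entries that do NOT match:
  32.34.129.232/29 (32.34.129.232 - 32.34.129.239) does not contain 32.34.129.250
  32.34.129.240/29 (32.34.129.240 - 32.34.129.247) does not contain 32.34.129.250
  32.34.129.64/26 (32.34.129.64 - 32.34.129.127) does not contain 32.34.129.250
  32.34.144.0/23 (32.34.144.0 - 32.34.145.255) does not contain 32.34.129.250
  32.34.132.0/23 (32.34.132.0 - 32.34.133.255) does not contain 32.34.129.250
  32.34.136.0/22 (32.34.136.0 - 32.34.139.255) does not contain 32.34.129.250
  32.34.192.0/18 (32.34.192.0 - 32.34.255.255) does not contain 32.34.129.250
Longest matching prefix is /17 -> interface GigabitEthernet0/9.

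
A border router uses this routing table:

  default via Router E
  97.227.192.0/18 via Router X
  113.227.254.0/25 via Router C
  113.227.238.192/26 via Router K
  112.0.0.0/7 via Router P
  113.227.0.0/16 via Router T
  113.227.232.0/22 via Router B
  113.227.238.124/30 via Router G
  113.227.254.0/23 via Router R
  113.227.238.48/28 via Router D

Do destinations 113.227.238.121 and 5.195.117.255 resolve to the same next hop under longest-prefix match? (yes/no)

no

113.227.238.121: longest match 113.227.0.0/16 -> Router T
5.195.117.255: longest match 0.0.0.0/0 -> Router E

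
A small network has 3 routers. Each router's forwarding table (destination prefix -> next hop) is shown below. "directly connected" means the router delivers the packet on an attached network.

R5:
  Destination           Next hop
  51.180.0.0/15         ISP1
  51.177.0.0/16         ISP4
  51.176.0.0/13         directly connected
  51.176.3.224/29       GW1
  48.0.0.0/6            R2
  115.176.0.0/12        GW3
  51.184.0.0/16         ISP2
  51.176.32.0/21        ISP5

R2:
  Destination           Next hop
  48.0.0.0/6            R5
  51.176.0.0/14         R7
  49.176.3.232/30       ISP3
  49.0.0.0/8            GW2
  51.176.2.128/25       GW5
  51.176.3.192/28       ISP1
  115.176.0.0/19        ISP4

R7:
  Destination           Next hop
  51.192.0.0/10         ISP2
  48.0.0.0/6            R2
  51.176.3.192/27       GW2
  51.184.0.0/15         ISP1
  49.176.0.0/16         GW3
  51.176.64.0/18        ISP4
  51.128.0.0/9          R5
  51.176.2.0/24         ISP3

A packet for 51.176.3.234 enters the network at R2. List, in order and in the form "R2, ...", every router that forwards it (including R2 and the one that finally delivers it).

At R2: longest match for 51.176.3.234 is 51.176.0.0/14 -> R7
At R7: longest match for 51.176.3.234 is 51.128.0.0/9 -> R5
At R5: longest match for 51.176.3.234 is 51.176.0.0/13 -> directly connected

R2, R7, R5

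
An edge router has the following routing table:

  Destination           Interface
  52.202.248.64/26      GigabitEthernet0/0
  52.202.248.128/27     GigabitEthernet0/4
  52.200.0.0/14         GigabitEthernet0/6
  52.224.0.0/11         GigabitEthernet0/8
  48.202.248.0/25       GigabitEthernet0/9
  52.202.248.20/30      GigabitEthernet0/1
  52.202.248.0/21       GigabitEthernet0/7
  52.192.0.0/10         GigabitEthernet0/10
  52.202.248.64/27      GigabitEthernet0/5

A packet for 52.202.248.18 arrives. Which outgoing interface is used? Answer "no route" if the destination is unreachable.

Routes whose prefix contains 52.202.248.18:
  52.192.0.0/10 (52.192.0.0 - 52.255.255.255) -> GigabitEthernet0/10
  52.200.0.0/14 (52.200.0.0 - 52.203.255.255) -> GigabitEthernet0/6
  52.202.248.0/21 (52.202.248.0 - 52.202.255.255) -> GigabitEthernet0/7
More-specific entries that do NOT match:
  52.202.248.20/30 (52.202.248.20 - 52.202.248.23) does not contain 52.202.248.18
  52.202.248.128/27 (52.202.248.128 - 52.202.248.159) does not contain 52.202.248.18
  52.202.248.64/27 (52.202.248.64 - 52.202.248.95) does not contain 52.202.248.18
  52.202.248.64/26 (52.202.248.64 - 52.202.248.127) does not contain 52.202.248.18
  48.202.248.0/25 (48.202.248.0 - 48.202.248.127) does not contain 52.202.248.18
Longest matching prefix is /21 -> interface GigabitEthernet0/7.

GigabitEthernet0/7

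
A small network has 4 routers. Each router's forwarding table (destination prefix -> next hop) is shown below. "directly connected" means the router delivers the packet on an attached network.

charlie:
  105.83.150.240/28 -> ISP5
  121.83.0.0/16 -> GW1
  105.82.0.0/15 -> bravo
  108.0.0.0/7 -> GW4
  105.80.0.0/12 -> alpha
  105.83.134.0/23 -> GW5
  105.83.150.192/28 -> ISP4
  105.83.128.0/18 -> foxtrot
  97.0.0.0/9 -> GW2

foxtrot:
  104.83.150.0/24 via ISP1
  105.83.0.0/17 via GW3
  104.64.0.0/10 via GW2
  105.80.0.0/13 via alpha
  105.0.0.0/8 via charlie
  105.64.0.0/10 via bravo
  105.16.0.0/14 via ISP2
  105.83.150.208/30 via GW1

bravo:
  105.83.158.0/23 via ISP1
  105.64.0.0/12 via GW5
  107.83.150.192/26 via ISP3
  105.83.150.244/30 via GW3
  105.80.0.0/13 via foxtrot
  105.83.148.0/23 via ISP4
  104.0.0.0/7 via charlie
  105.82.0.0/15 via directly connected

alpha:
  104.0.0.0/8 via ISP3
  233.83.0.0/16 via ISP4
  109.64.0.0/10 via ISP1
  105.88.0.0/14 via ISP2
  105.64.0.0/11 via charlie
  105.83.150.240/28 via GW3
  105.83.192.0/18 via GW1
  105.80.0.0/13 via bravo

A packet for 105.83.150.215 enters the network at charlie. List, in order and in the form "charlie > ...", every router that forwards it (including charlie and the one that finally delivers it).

charlie > foxtrot > alpha > bravo

At charlie: longest match for 105.83.150.215 is 105.83.128.0/18 -> foxtrot
At foxtrot: longest match for 105.83.150.215 is 105.80.0.0/13 -> alpha
At alpha: longest match for 105.83.150.215 is 105.80.0.0/13 -> bravo
At bravo: longest match for 105.83.150.215 is 105.82.0.0/15 -> directly connected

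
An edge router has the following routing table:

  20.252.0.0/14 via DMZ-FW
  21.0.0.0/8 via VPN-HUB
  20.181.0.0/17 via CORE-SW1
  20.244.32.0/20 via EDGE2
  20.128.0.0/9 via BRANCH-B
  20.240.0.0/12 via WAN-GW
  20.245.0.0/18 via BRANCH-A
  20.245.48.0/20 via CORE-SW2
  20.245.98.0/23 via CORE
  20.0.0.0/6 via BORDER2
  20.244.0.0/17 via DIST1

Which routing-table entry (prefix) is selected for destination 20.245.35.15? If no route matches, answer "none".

Entries matching 20.245.35.15:
  20.0.0.0/6 (20.0.0.0 - 23.255.255.255)
  20.128.0.0/9 (20.128.0.0 - 20.255.255.255)
  20.240.0.0/12 (20.240.0.0 - 20.255.255.255)
  20.245.0.0/18 (20.245.0.0 - 20.245.63.255)
Most specific is 20.245.0.0/18.

20.245.0.0/18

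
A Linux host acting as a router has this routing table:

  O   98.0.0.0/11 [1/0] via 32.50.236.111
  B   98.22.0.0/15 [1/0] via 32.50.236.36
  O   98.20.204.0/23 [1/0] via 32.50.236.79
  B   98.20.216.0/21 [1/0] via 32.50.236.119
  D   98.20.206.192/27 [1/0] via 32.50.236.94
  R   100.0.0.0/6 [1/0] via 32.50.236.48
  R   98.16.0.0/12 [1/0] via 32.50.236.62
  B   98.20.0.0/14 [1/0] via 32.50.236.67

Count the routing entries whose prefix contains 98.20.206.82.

Prefixes containing 98.20.206.82:
  98.0.0.0/11 (98.0.0.0 - 98.31.255.255)
  98.16.0.0/12 (98.16.0.0 - 98.31.255.255)
  98.20.0.0/14 (98.20.0.0 - 98.23.255.255)
Total matching entries: 3.

3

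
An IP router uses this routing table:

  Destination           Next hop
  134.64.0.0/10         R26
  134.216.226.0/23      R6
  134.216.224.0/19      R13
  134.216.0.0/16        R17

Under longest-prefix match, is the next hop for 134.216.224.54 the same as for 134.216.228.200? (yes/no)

yes

134.216.224.54: longest match 134.216.224.0/19 -> R13
134.216.228.200: longest match 134.216.224.0/19 -> R13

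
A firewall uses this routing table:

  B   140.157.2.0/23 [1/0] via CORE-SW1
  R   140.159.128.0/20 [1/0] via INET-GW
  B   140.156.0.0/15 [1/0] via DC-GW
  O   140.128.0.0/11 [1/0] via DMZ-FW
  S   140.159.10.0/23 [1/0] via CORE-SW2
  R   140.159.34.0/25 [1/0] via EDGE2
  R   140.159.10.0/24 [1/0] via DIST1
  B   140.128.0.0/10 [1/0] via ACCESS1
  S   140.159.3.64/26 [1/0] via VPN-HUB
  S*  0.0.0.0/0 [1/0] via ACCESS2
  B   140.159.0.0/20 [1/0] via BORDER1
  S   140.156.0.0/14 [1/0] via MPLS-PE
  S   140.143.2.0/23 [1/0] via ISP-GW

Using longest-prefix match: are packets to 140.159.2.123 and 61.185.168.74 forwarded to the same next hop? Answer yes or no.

140.159.2.123: longest match 140.159.0.0/20 -> BORDER1
61.185.168.74: longest match 0.0.0.0/0 -> ACCESS2

no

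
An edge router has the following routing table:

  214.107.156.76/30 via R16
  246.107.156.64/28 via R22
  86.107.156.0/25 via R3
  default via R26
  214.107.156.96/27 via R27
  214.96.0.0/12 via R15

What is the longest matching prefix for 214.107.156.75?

214.96.0.0/12

Entries matching 214.107.156.75:
  0.0.0.0/0 (default, matches everything)
  214.96.0.0/12 (214.96.0.0 - 214.111.255.255)
Most specific is 214.96.0.0/12.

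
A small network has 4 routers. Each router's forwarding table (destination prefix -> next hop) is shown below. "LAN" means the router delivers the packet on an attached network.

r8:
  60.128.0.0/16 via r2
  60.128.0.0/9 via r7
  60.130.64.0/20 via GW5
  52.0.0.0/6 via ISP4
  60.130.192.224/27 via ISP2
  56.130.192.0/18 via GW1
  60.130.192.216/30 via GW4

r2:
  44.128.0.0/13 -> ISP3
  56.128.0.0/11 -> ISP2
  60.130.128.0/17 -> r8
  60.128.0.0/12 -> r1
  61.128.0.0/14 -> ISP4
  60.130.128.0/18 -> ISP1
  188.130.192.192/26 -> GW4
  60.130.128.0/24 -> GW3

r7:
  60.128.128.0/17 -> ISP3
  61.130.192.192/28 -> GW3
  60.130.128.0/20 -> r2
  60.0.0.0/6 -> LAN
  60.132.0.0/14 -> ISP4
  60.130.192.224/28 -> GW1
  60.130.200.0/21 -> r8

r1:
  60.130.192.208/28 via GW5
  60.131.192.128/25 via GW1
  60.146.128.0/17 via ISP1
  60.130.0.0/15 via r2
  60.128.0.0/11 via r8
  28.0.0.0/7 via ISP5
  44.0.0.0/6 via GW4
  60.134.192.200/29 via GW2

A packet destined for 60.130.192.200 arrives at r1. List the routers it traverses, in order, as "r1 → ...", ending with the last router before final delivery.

At r1: longest match for 60.130.192.200 is 60.130.0.0/15 -> r2
At r2: longest match for 60.130.192.200 is 60.130.128.0/17 -> r8
At r8: longest match for 60.130.192.200 is 60.128.0.0/9 -> r7
At r7: longest match for 60.130.192.200 is 60.0.0.0/6 -> LAN

r1 → r2 → r8 → r7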